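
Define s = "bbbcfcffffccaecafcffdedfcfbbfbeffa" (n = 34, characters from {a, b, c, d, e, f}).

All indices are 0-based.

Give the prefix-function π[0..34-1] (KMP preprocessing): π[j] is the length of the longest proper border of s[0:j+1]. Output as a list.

[0, 1, 2, 0, 0, 0, 0, 0, 0, 0, 0, 0, 0, 0, 0, 0, 0, 0, 0, 0, 0, 0, 0, 0, 0, 0, 1, 2, 0, 1, 0, 0, 0, 0]

π[0] = 0
j=1 s[j]='b': π[1]=1 (border 'b')
j=2 s[j]='b': π[2]=2 (border 'bb')
j=3 s[j]='c': k: 2→1→0; π[3]=0 (border '')
j=4 s[j]='f': π[4]=0 (border '')
j=5 s[j]='c': π[5]=0 (border '')
j=6 s[j]='f': π[6]=0 (border '')
j=7 s[j]='f': π[7]=0 (border '')
j=8 s[j]='f': π[8]=0 (border '')
j=9 s[j]='f': π[9]=0 (border '')
j=10 s[j]='c': π[10]=0 (border '')
j=11 s[j]='c': π[11]=0 (border '')
j=12 s[j]='a': π[12]=0 (border '')
j=13 s[j]='e': π[13]=0 (border '')
j=14 s[j]='c': π[14]=0 (border '')
j=15 s[j]='a': π[15]=0 (border '')
j=16 s[j]='f': π[16]=0 (border '')
j=17 s[j]='c': π[17]=0 (border '')
j=18 s[j]='f': π[18]=0 (border '')
j=19 s[j]='f': π[19]=0 (border '')
j=20 s[j]='d': π[20]=0 (border '')
j=21 s[j]='e': π[21]=0 (border '')
j=22 s[j]='d': π[22]=0 (border '')
j=23 s[j]='f': π[23]=0 (border '')
j=24 s[j]='c': π[24]=0 (border '')
j=25 s[j]='f': π[25]=0 (border '')
j=26 s[j]='b': π[26]=1 (border 'b')
j=27 s[j]='b': π[27]=2 (border 'bb')
j=28 s[j]='f': k: 2→1→0; π[28]=0 (border '')
j=29 s[j]='b': π[29]=1 (border 'b')
j=30 s[j]='e': k: 1→0; π[30]=0 (border '')
j=31 s[j]='f': π[31]=0 (border '')
j=32 s[j]='f': π[32]=0 (border '')
j=33 s[j]='a': π[33]=0 (border '')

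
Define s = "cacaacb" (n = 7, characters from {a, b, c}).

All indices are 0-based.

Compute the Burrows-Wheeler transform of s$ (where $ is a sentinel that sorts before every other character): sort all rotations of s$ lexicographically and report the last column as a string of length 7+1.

rank  rotation  last
    0  $cacaacb  b
    1  aacb$cac  c
    2  acaacb$c  c
    3  acb$caca  a
    4  b$cacaac  c
    5  caacb$ca  a
    6  cacaacb$  $
    7  cb$cacaa  a

bccaca$a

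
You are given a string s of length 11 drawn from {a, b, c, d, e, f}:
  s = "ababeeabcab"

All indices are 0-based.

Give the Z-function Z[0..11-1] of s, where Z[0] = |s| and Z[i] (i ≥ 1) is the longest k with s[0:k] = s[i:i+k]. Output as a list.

Z[0]=11
i=1: fresh scan; Z[1]=0
i=2: fresh scan; Z[2]=2 scan→box=[2,4)
i=3: min(r-i=1, Z[1]=0)=0; Z[3]=0
i=4: fresh scan; Z[4]=0
i=5: fresh scan; Z[5]=0
i=6: fresh scan; Z[6]=2 scan→box=[6,8)
i=7: min(r-i=1, Z[1]=0)=0; Z[7]=0
i=8: fresh scan; Z[8]=0
i=9: fresh scan; Z[9]=2 scan→box=[9,11)
i=10: min(r-i=1, Z[1]=0)=0; Z[10]=0

[11, 0, 2, 0, 0, 0, 2, 0, 0, 2, 0]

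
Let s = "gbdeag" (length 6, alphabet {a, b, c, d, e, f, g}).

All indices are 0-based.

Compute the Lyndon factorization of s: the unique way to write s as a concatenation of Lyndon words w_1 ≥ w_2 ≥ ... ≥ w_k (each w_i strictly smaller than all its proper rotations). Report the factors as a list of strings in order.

emit factor 1: 'g' (i=0, period=1)
emit factor 2: 'bde' (i=1, period=3)
emit factor 3: 'ag' (i=4, period=2)

["g", "bde", "ag"]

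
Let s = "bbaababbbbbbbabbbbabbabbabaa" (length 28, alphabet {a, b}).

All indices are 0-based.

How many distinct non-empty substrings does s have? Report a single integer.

rank | idx | suffix
   0 |  27 | a
   1 |  26 | aa
   2 |   2 | aababbbbbbbabbbbabbabbabaa
   3 |  24 | abaa
   4 |   3 | ababbbbbbbabbbbabbabbabaa
   5 |  21 | abbabaa
   6 |  18 | abbabbabaa
   7 |  13 | abbbbabbabbabaa
   8 |   5 | abbbbbbbabbbbabbabbabaa
   9 |  25 | baa
  10 |   1 | baababbbbbbbabbbbabbabbabaa
  11 |  23 | babaa
  12 |  20 | babbabaa
  13 |  17 | babbabbabaa
  14 |  12 | babbbbabbabbabaa
  15 |   4 | babbbbbbbabbbbabbabbabaa
  16 |   0 | bbaababbbbbbbabbbbabbabbabaa
  17 |  22 | bbabaa
  18 |  19 | bbabbabaa
  19 |  16 | bbabbabbabaa
  20 |  11 | bbabbbbabbabbabaa
  21 |  15 | bbbabbabbabaa
  22 |  10 | bbbabbbbabbabbabaa
  23 |  14 | bbbbabbabbabaa
  24 |   9 | bbbbabbbbabbabbabaa
  25 |   8 | bbbbbabbbbabbabbabaa
  26 |   7 | bbbbbbabbbbabbabbabaa
  27 |   6 | bbbbbbbabbbbabbabbabaa

SA = [27, 26, 2, 24, 3, 21, 18, 13, 5, 25, 1, 23, 20, 17, 12, 4, 0, 22, 19, 16, 11, 15, 10, 14, 9, 8, 7, 6]
i: (SA[i-1],SA[i]) lcp shared
  1: (27,26) 1 'a'
  2: (26,2) 2 'aa'
  3: (2,24) 1 'a'
  4: (24,3) 3 'aba'
  5: (3,21) 2 'ab'
  6: (21,18) 5 'abbab'
  7: (18,13) 3 'abb'
  8: (13,5) 5 'abbbb'
  9: (5,25) 0 ''
  10: (25,1) 3 'baa'
  11: (1,23) 2 'ba'
  12: (23,20) 3 'bab'
  13: (20,17) 6 'babbab'
  14: (17,12) 4 'babb'
  15: (12,4) 6 'babbbb'
  16: (4,0) 1 'b'
  17: (0,22) 3 'bba'
  18: (22,19) 4 'bbab'
  19: (19,16) 7 'bbabbab'
  20: (16,11) 5 'bbabb'
  21: (11,15) 2 'bb'
  22: (15,10) 6 'bbbabb'
  23: (10,14) 3 'bbb'
  24: (14,9) 7 'bbbbabb'
  25: (9,8) 4 'bbbb'
  26: (8,7) 5 'bbbbb'
  27: (7,6) 6 'bbbbbb'

n(n+1)/2 = 28·29/2 = 406
Σ LCP = 0 + 1 + 2 + 1 + 3 + 2 + 5 + 3 + 5 + 0 + 3 + 2 + 3 + 6 + 4 + 6 + 1 + 3 + 4 + 7 + 5 + 2 + 6 + 3 + 7 + 4 + 5 + 6 = 99
distinct = 406 − 99 = 307

307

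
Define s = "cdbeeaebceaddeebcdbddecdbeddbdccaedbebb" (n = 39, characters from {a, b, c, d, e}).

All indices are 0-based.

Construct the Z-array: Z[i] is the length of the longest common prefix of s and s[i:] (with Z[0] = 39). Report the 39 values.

Z[0]=39
i=1: outside box; Z[1]=0
i=2: outside box; Z[2]=0
i=3: outside box; Z[3]=0
i=4: outside box; Z[4]=0
i=5: outside box; Z[5]=0
i=6: outside box; Z[6]=0
i=7: outside box; Z[7]=0
i=8: outside box; Z[8]=1 grow→box=[8,9)
i=9: outside box; Z[9]=0
i=10: outside box; Z[10]=0
i=11: outside box; Z[11]=0
i=12: outside box; Z[12]=0
i=13: outside box; Z[13]=0
i=14: outside box; Z[14]=0
i=15: outside box; Z[15]=0
i=16: outside box; Z[16]=3 grow→box=[16,19)
i=17: min(r-i=2, Z[1]=0)=0; Z[17]=0
i=18: min(r-i=1, Z[2]=0)=0; Z[18]=0
i=19: outside box; Z[19]=0
i=20: outside box; Z[20]=0
i=21: outside box; Z[21]=0
i=22: outside box; Z[22]=4 grow→box=[22,26)
i=23: min(r-i=3, Z[1]=0)=0; Z[23]=0
i=24: min(r-i=2, Z[2]=0)=0; Z[24]=0
i=25: min(r-i=1, Z[3]=0)=0; Z[25]=0
i=26: outside box; Z[26]=0
i=27: outside box; Z[27]=0
i=28: outside box; Z[28]=0
i=29: outside box; Z[29]=0
i=30: outside box; Z[30]=1 grow→box=[30,31)
i=31: outside box; Z[31]=1 grow→box=[31,32)
i=32: outside box; Z[32]=0
i=33: outside box; Z[33]=0
i=34: outside box; Z[34]=0
i=35: outside box; Z[35]=0
i=36: outside box; Z[36]=0
i=37: outside box; Z[37]=0
i=38: outside box; Z[38]=0

[39, 0, 0, 0, 0, 0, 0, 0, 1, 0, 0, 0, 0, 0, 0, 0, 3, 0, 0, 0, 0, 0, 4, 0, 0, 0, 0, 0, 0, 0, 1, 1, 0, 0, 0, 0, 0, 0, 0]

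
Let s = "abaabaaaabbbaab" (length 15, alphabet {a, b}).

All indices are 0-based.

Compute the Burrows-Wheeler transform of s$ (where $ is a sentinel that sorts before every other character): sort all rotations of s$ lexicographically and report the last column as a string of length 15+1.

bbabbaaa$aaababa

rank  rotation          last
    0  $abaabaaaabbbaab  b
    1  aaaabbbaab$abaab  b
    2  aaabbbaab$abaaba  a
    3  aab$abaabaaaabbb  b
    4  aabaaaabbbaab$ab  b
    5  aabbbaab$abaabaa  a
    6  ab$abaabaaaabbba  a
    7  abaaaabbbaab$aba  a
    8  abaabaaaabbbaab$  $
    9  abbbaab$abaabaaa  a
   10  b$abaabaaaabbbaa  a
   11  baaaabbbaab$abaa  a
   12  baab$abaabaaaabb  b
   13  baabaaaabbbaab$a  a
   14  bbaab$abaabaaaab  b
   15  bbbaab$abaabaaaa  a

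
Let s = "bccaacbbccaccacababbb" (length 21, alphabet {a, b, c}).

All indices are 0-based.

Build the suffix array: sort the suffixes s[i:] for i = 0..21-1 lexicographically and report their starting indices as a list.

[3, 15, 17, 13, 4, 10, 20, 16, 19, 18, 6, 0, 7, 2, 14, 12, 9, 5, 1, 11, 8]

rank | idx | suffix
   0 |   3 | aacbbccaccacababbb
   1 |  15 | ababbb
   2 |  17 | abbb
   3 |  13 | acababbb
   4 |   4 | acbbccaccacababbb
   5 |  10 | accacababbb
   6 |  20 | b
   7 |  16 | babbb
   8 |  19 | bb
   9 |  18 | bbb
  10 |   6 | bbccaccacababbb
  11 |   0 | bccaacbbccaccacababbb
  12 |   7 | bccaccacababbb
  13 |   2 | caacbbccaccacababbb
  14 |  14 | cababbb
  15 |  12 | cacababbb
  16 |   9 | caccacababbb
  17 |   5 | cbbccaccacababbb
  18 |   1 | ccaacbbccaccacababbb
  19 |  11 | ccacababbb
  20 |   8 | ccaccacababbb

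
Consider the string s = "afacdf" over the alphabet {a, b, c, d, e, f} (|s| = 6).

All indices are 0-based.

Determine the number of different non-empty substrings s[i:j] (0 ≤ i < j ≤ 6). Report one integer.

19

rank→(start, suffix):
  0 → (2, 'acdf')
  1 → (0, 'afacdf')
  2 → (3, 'cdf')
  3 → (4, 'df')
  4 → (5, 'f')
  5 → (1, 'facdf')

SA = [2, 0, 3, 4, 5, 1]
[i] adj suffixes → lcp
  [1] 2/0 → 1 ('a')
  [2] 0/3 → 0 ('')
  [3] 3/4 → 0 ('')
  [4] 4/5 → 0 ('')
  [5] 5/1 → 1 ('f')

n(n+1)/2 = 6·7/2 = 21
Σ LCP = 0 + 1 + 0 + 0 + 0 + 1 = 2
distinct = 21 − 2 = 19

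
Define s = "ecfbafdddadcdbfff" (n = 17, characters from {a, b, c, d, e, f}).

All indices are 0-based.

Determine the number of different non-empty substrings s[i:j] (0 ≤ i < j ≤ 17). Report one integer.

rank | idx | suffix
   0 |   9 | adcdbfff
   1 |   4 | afdddadcdbfff
   2 |   3 | bafdddadcdbfff
   3 |  13 | bfff
   4 |  11 | cdbfff
   5 |   1 | cfbafdddadcdbfff
   6 |   8 | dadcdbfff
   7 |  12 | dbfff
   8 |  10 | dcdbfff
   9 |   7 | ddadcdbfff
  10 |   6 | dddadcdbfff
  11 |   0 | ecfbafdddadcdbfff
  12 |  16 | f
  13 |   2 | fbafdddadcdbfff
  14 |   5 | fdddadcdbfff
  15 |  15 | ff
  16 |  14 | fff

SA = [9, 4, 3, 13, 11, 1, 8, 12, 10, 7, 6, 0, 16, 2, 5, 15, 14]
i: (SA[i-1],SA[i]) lcp shared
  1: (9,4) 1 'a'
  2: (4,3) 0 ''
  3: (3,13) 1 'b'
  4: (13,11) 0 ''
  5: (11,1) 1 'c'
  6: (1,8) 0 ''
  7: (8,12) 1 'd'
  8: (12,10) 1 'd'
  9: (10,7) 1 'd'
  10: (7,6) 2 'dd'
  11: (6,0) 0 ''
  12: (0,16) 0 ''
  13: (16,2) 1 'f'
  14: (2,5) 1 'f'
  15: (5,15) 1 'f'
  16: (15,14) 2 'ff'

n(n+1)/2 = 17·18/2 = 153
Σ LCP = 0 + 1 + 0 + 1 + 0 + 1 + 0 + 1 + 1 + 1 + 2 + 0 + 0 + 1 + 1 + 1 + 2 = 13
distinct = 153 − 13 = 140

140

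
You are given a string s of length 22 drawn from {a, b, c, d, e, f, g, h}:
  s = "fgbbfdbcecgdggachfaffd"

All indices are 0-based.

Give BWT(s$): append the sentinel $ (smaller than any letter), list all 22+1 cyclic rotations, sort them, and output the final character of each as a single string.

rank  rotation                 last
    0  $fgbbfdbcecgdggachfaffd  d
    1  achfaffd$fgbbfdbcecgdgg  g
    2  affd$fgbbfdbcecgdggachf  f
    3  bbfdbcecgdggachfaffd$fg  g
    4  bcecgdggachfaffd$fgbbfd  d
    5  bfdbcecgdggachfaffd$fgb  b
    6  cecgdggachfaffd$fgbbfdb  b
    7  cgdggachfaffd$fgbbfdbce  e
    8  chfaffd$fgbbfdbcecgdgga  a
    9  d$fgbbfdbcecgdggachfaff  f
   10  dbcecgdggachfaffd$fgbbf  f
   11  dggachfaffd$fgbbfdbcecg  g
   12  ecgdggachfaffd$fgbbfdbc  c
   13  faffd$fgbbfdbcecgdggach  h
   14  fd$fgbbfdbcecgdggachfaf  f
   15  fdbcecgdggachfaffd$fgbb  b
   16  ffd$fgbbfdbcecgdggachfa  a
   17  fgbbfdbcecgdggachfaffd$  $
   18  gachfaffd$fgbbfdbcecgdg  g
   19  gbbfdbcecgdggachfaffd$f  f
   20  gdggachfaffd$fgbbfdbcec  c
   21  ggachfaffd$fgbbfdbcecgd  d
   22  hfaffd$fgbbfdbcecgdggac  c

dgfgdbbeaffgchfba$gfcdc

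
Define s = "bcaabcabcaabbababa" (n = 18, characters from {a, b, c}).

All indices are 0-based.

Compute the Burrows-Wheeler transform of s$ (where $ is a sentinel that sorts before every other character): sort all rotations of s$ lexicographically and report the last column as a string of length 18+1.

abccbbacaaabaa$abbb

rank  rotation             last
    0  $bcaabcabcaabbababa  a
    1  a$bcaabcabcaabbabab  b
    2  aabbababa$bcaabcabc  c
    3  aabcabcaabbababa$bc  c
    4  aba$bcaabcabcaabbab  b
    5  ababa$bcaabcabcaabb  b
    6  abbababa$bcaabcabca  a
    7  abcaabbababa$bcaabc  c
    8  abcabcaabbababa$bca  a
    9  ba$bcaabcabcaabbaba  a
   10  baba$bcaabcabcaabba  a
   11  bababa$bcaabcabcaab  b
   12  bbababa$bcaabcabcaa  a
   13  bcaabbababa$bcaabca  a
   14  bcaabcabcaabbababa$  $
   15  bcabcaabbababa$bcaa  a
   16  caabbababa$bcaabcab  b
   17  caabcabcaabbababa$b  b
   18  cabcaabbababa$bcaab  b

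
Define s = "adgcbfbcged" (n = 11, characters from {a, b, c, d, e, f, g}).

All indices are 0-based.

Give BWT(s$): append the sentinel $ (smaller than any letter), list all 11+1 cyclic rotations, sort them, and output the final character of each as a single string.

d$fcgbeagbdc

rank  rotation      last
    0  $adgcbfbcged  d
    1  adgcbfbcged$  $
    2  bcged$adgcbf  f
    3  bfbcged$adgc  c
    4  cbfbcged$adg  g
    5  cged$adgcbfb  b
    6  d$adgcbfbcge  e
    7  dgcbfbcged$a  a
    8  ed$adgcbfbcg  g
    9  fbcged$adgcb  b
   10  gcbfbcged$ad  d
   11  ged$adgcbfbc  c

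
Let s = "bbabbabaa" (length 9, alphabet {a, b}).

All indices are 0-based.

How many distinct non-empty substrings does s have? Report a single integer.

31

rank→(start, suffix):
  0 → (8, 'a')
  1 → (7, 'aa')
  2 → (5, 'abaa')
  3 → (2, 'abbabaa')
  4 → (6, 'baa')
  5 → (4, 'babaa')
  6 → (1, 'babbabaa')
  7 → (3, 'bbabaa')
  8 → (0, 'bbabbabaa')

SA = [8, 7, 5, 2, 6, 4, 1, 3, 0]
i: (SA[i-1],SA[i]) lcp shared
  1: (8,7) 1 'a'
  2: (7,5) 1 'a'
  3: (5,2) 2 'ab'
  4: (2,6) 0 ''
  5: (6,4) 2 'ba'
  6: (4,1) 3 'bab'
  7: (1,3) 1 'b'
  8: (3,0) 4 'bbab'

n(n+1)/2 = 9·10/2 = 45
Σ LCP = 0 + 1 + 1 + 2 + 0 + 2 + 3 + 1 + 4 = 14
distinct = 45 − 14 = 31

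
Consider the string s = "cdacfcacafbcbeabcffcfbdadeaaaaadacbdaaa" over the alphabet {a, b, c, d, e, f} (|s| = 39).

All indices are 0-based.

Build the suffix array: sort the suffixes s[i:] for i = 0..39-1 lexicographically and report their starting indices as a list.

[38, 37, 36, 26, 27, 28, 29, 14, 6, 32, 2, 30, 23, 8, 10, 15, 34, 21, 12, 5, 7, 33, 11, 0, 19, 3, 16, 35, 31, 1, 22, 24, 25, 13, 9, 20, 4, 18, 17]

sorted suffixes:
  #0 SA[0]=38  'a'
  #1 SA[1]=37  'aa'
  #2 SA[2]=36  'aaa'
  #3 SA[3]=26  'aaaaadacbdaaa'
  #4 SA[4]=27  'aaaadacbdaaa'
  #5 SA[5]=28  'aaadacbdaaa'
  #6 SA[6]=29  'aadacbdaaa'
  #7 SA[7]=14  'abcffcfbdadeaaaaadacbdaaa'
  #8 SA[8]=6  'acafbcbeabcffcfbdadeaaaaadacbdaaa'
  #9 SA[9]=32  'acbdaaa'
  #10 SA[10]=2  'acfcacafbcbeabcffcfbdadeaaaaadacbdaaa'
  #11 SA[11]=30  'adacbdaaa'
  #12 SA[12]=23  'adeaaaaadacbdaaa'
  #13 SA[13]=8  'afbcbeabcffcfbdadeaaaaadacbdaaa'
  #14 SA[14]=10  'bcbeabcffcfbdadeaaaaadacbdaaa'
  #15 SA[15]=15  'bcffcfbdadeaaaaadacbdaaa'
  #16 SA[16]=34  'bdaaa'
  #17 SA[17]=21  'bdadeaaaaadacbdaaa'
  #18 SA[18]=12  'beabcffcfbdadeaaaaadacbdaaa'
  #19 SA[19]=5  'cacafbcbeabcffcfbdadeaaaaadacbdaaa'
  #20 SA[20]=7  'cafbcbeabcffcfbdadeaaaaadacbdaaa'
  #21 SA[21]=33  'cbdaaa'
  #22 SA[22]=11  'cbeabcffcfbdadeaaaaadacbdaaa'
  #23 SA[23]=0  'cdacfcacafbcbeabcffcfbdadeaaaaadacbdaaa'
  #24 SA[24]=19  'cfbdadeaaaaadacbdaaa'
  #25 SA[25]=3  'cfcacafbcbeabcffcfbdadeaaaaadacbdaaa'
  #26 SA[26]=16  'cffcfbdadeaaaaadacbdaaa'
  #27 SA[27]=35  'daaa'
  #28 SA[28]=31  'dacbdaaa'
  #29 SA[29]=1  'dacfcacafbcbeabcffcfbdadeaaaaadacbdaaa'
  #30 SA[30]=22  'dadeaaaaadacbdaaa'
  #31 SA[31]=24  'deaaaaadacbdaaa'
  #32 SA[32]=25  'eaaaaadacbdaaa'
  #33 SA[33]=13  'eabcffcfbdadeaaaaadacbdaaa'
  #34 SA[34]=9  'fbcbeabcffcfbdadeaaaaadacbdaaa'
  #35 SA[35]=20  'fbdadeaaaaadacbdaaa'
  #36 SA[36]=4  'fcacafbcbeabcffcfbdadeaaaaadacbdaaa'
  #37 SA[37]=18  'fcfbdadeaaaaadacbdaaa'
  #38 SA[38]=17  'ffcfbdadeaaaaadacbdaaa'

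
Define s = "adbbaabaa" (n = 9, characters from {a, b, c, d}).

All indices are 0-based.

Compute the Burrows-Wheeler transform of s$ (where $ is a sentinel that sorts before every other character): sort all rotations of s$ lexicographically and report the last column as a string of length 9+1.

rank  rotation    last
    0  $adbbaabaa  a
    1  a$adbbaaba  a
    2  aa$adbbaab  b
    3  aabaa$adbb  b
    4  abaa$adbba  a
    5  adbbaabaa$  $
    6  baa$adbbaa  a
    7  baabaa$adb  b
    8  bbaabaa$ad  d
    9  dbbaabaa$a  a

aabba$abda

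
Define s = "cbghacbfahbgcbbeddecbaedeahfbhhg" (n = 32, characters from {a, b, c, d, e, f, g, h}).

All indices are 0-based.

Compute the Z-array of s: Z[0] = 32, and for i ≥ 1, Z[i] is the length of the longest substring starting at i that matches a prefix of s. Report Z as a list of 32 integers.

Z[0]=32
i=1: i≥r, start 0; Z[1]=0
i=2: i≥r, start 0; Z[2]=0
i=3: i≥r, start 0; Z[3]=0
i=4: i≥r, start 0; Z[4]=0
i=5: i≥r, start 0; Z[5]=2 extend→box=[5,7)
i=6: min(r-i=1, Z[1]=0)=0; Z[6]=0
i=7: i≥r, start 0; Z[7]=0
i=8: i≥r, start 0; Z[8]=0
i=9: i≥r, start 0; Z[9]=0
i=10: i≥r, start 0; Z[10]=0
i=11: i≥r, start 0; Z[11]=0
i=12: i≥r, start 0; Z[12]=2 extend→box=[12,14)
i=13: min(r-i=1, Z[1]=0)=0; Z[13]=0
i=14: i≥r, start 0; Z[14]=0
i=15: i≥r, start 0; Z[15]=0
i=16: i≥r, start 0; Z[16]=0
i=17: i≥r, start 0; Z[17]=0
i=18: i≥r, start 0; Z[18]=0
i=19: i≥r, start 0; Z[19]=2 extend→box=[19,21)
i=20: min(r-i=1, Z[1]=0)=0; Z[20]=0
i=21: i≥r, start 0; Z[21]=0
i=22: i≥r, start 0; Z[22]=0
i=23: i≥r, start 0; Z[23]=0
i=24: i≥r, start 0; Z[24]=0
i=25: i≥r, start 0; Z[25]=0
i=26: i≥r, start 0; Z[26]=0
i=27: i≥r, start 0; Z[27]=0
i=28: i≥r, start 0; Z[28]=0
i=29: i≥r, start 0; Z[29]=0
i=30: i≥r, start 0; Z[30]=0
i=31: i≥r, start 0; Z[31]=0

[32, 0, 0, 0, 0, 2, 0, 0, 0, 0, 0, 0, 2, 0, 0, 0, 0, 0, 0, 2, 0, 0, 0, 0, 0, 0, 0, 0, 0, 0, 0, 0]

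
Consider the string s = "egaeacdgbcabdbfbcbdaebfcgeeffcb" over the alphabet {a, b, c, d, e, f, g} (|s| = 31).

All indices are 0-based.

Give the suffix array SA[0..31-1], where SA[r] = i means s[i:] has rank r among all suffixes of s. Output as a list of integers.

rank | idx | suffix
   0 |  10 | abdbfbcbdaebfcgeeffcb
   1 |   4 | acdgbcabdbfbcbdaebfcgeeffcb
   2 |   2 | aeacdgbcabdbfbcbdaebfcgeeffcb
   3 |  19 | aebfcgeeffcb
   4 |  30 | b
   5 |   8 | bcabdbfbcbdaebfcgeeffcb
   6 |  15 | bcbdaebfcgeeffcb
   7 |  17 | bdaebfcgeeffcb
   8 |  11 | bdbfbcbdaebfcgeeffcb
   9 |  13 | bfbcbdaebfcgeeffcb
  10 |  21 | bfcgeeffcb
  11 |   9 | cabdbfbcbdaebfcgeeffcb
  12 |  29 | cb
  13 |  16 | cbdaebfcgeeffcb
  14 |   5 | cdgbcabdbfbcbdaebfcgeeffcb
  15 |  23 | cgeeffcb
  16 |  18 | daebfcgeeffcb
  17 |  12 | dbfbcbdaebfcgeeffcb
  18 |   6 | dgbcabdbfbcbdaebfcgeeffcb
  19 |   3 | eacdgbcabdbfbcbdaebfcgeeffcb
  20 |  20 | ebfcgeeffcb
  21 |  25 | eeffcb
  22 |  26 | effcb
  23 |   0 | egaeacdgbcabdbfbcbdaebfcgeeffcb
  24 |  14 | fbcbdaebfcgeeffcb
  25 |  28 | fcb
  26 |  22 | fcgeeffcb
  27 |  27 | ffcb
  28 |   1 | gaeacdgbcabdbfbcbdaebfcgeeffcb
  29 |   7 | gbcabdbfbcbdaebfcgeeffcb
  30 |  24 | geeffcb

[10, 4, 2, 19, 30, 8, 15, 17, 11, 13, 21, 9, 29, 16, 5, 23, 18, 12, 6, 3, 20, 25, 26, 0, 14, 28, 22, 27, 1, 7, 24]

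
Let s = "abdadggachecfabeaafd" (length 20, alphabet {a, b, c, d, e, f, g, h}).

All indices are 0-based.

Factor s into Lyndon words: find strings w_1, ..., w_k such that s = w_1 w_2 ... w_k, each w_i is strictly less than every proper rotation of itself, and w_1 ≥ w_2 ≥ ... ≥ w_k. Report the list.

["abdadggachecfabe", "aafd"]

emit factor 1: 'abdadggachecfabe' (i=0, period=16)
emit factor 2: 'aafd' (i=16, period=4)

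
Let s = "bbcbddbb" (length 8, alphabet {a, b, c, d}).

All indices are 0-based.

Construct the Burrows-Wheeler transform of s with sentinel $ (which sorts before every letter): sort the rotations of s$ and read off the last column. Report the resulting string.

rank  rotation   last
    0  $bbcbddbb  b
    1  b$bbcbddb  b
    2  bb$bbcbdd  d
    3  bbcbddbb$  $
    4  bcbddbb$b  b
    5  bddbb$bbc  c
    6  cbddbb$bb  b
    7  dbb$bbcbd  d
    8  ddbb$bbcb  b

bbd$bcbdb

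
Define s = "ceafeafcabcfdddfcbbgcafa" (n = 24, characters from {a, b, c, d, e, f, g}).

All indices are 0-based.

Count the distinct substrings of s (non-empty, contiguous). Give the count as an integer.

276

rank→(start, suffix):
  0 → (23, 'a')
  1 → (8, 'abcfdddfcbbgcafa')
  2 → (21, 'afa')
  3 → (5, 'afcabcfdddfcbbgcafa')
  4 → (2, 'afeafcabcfdddfcbbgcafa')
  5 → (17, 'bbgcafa')
  6 → (9, 'bcfdddfcbbgcafa')
  7 → (18, 'bgcafa')
  8 → (7, 'cabcfdddfcbbgcafa')
  9 → (20, 'cafa')
  10 → (16, 'cbbgcafa')
  11 → (0, 'ceafeafcabcfdddfcbbgcafa')
  12 → (10, 'cfdddfcbbgcafa')
  13 → (12, 'dddfcbbgcafa')
  14 → (13, 'ddfcbbgcafa')
  15 → (14, 'dfcbbgcafa')
  16 → (4, 'eafcabcfdddfcbbgcafa')
  17 → (1, 'eafeafcabcfdddfcbbgcafa')
  18 → (22, 'fa')
  19 → (6, 'fcabcfdddfcbbgcafa')
  20 → (15, 'fcbbgcafa')
  21 → (11, 'fdddfcbbgcafa')
  22 → (3, 'feafcabcfdddfcbbgcafa')
  23 → (19, 'gcafa')

SA = [23, 8, 21, 5, 2, 17, 9, 18, 7, 20, 16, 0, 10, 12, 13, 14, 4, 1, 22, 6, 15, 11, 3, 19]
[i] adj suffixes → lcp
  [1] 23/8 → 1 ('a')
  [2] 8/21 → 1 ('a')
  [3] 21/5 → 2 ('af')
  [4] 5/2 → 2 ('af')
  [5] 2/17 → 0 ('')
  [6] 17/9 → 1 ('b')
  [7] 9/18 → 1 ('b')
  [8] 18/7 → 0 ('')
  [9] 7/20 → 2 ('ca')
  [10] 20/16 → 1 ('c')
  [11] 16/0 → 1 ('c')
  [12] 0/10 → 1 ('c')
  [13] 10/12 → 0 ('')
  [14] 12/13 → 2 ('dd')
  [15] 13/14 → 1 ('d')
  [16] 14/4 → 0 ('')
  [17] 4/1 → 3 ('eaf')
  [18] 1/22 → 0 ('')
  [19] 22/6 → 1 ('f')
  [20] 6/15 → 2 ('fc')
  [21] 15/11 → 1 ('f')
  [22] 11/3 → 1 ('f')
  [23] 3/19 → 0 ('')

n(n+1)/2 = 24·25/2 = 300
Σ LCP = 0 + 1 + 1 + 2 + 2 + 0 + 1 + 1 + 0 + 2 + 1 + 1 + 1 + 0 + 2 + 1 + 0 + 3 + 0 + 1 + 2 + 1 + 1 + 0 = 24
distinct = 300 − 24 = 276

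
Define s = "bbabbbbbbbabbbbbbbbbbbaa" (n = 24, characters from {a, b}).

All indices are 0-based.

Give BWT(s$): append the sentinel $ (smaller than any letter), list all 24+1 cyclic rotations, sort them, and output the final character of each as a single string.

aabbbbbbb$bbbbbbbbbbabbba

rank  rotation                   last
    0  $bbabbbbbbbabbbbbbbbbbbaa  a
    1  a$bbabbbbbbbabbbbbbbbbbba  a
    2  aa$bbabbbbbbbabbbbbbbbbbb  b
    3  abbbbbbbabbbbbbbbbbbaa$bb  b
    4  abbbbbbbbbbbaa$bbabbbbbbb  b
    5  baa$bbabbbbbbbabbbbbbbbbb  b
    6  babbbbbbbabbbbbbbbbbbaa$b  b
    7  babbbbbbbbbbbaa$bbabbbbbb  b
    8  bbaa$bbabbbbbbbabbbbbbbbb  b
    9  bbabbbbbbbabbbbbbbbbbbaa$  $
   10  bbabbbbbbbbbbbaa$bbabbbbb  b
   11  bbbaa$bbabbbbbbbabbbbbbbb  b
   12  bbbabbbbbbbbbbbaa$bbabbbb  b
   13  bbbbaa$bbabbbbbbbabbbbbbb  b
   14  bbbbabbbbbbbbbbbaa$bbabbb  b
   15  bbbbbaa$bbabbbbbbbabbbbbb  b
   16  bbbbbabbbbbbbbbbbaa$bbabb  b
   17  bbbbbbaa$bbabbbbbbbabbbbb  b
   18  bbbbbbabbbbbbbbbbbaa$bbab  b
   19  bbbbbbbaa$bbabbbbbbbabbbb  b
   20  bbbbbbbabbbbbbbbbbbaa$bba  a
   21  bbbbbbbbaa$bbabbbbbbbabbb  b
   22  bbbbbbbbbaa$bbabbbbbbbabb  b
   23  bbbbbbbbbbaa$bbabbbbbbbab  b
   24  bbbbbbbbbbbaa$bbabbbbbbba  a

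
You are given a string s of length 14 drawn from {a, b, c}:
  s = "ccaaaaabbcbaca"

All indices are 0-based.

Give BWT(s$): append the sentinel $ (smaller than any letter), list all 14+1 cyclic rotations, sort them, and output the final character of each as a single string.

accaaaabcabacb$

rank  rotation         last
    0  $ccaaaaabbcbaca  a
    1  a$ccaaaaabbcbac  c
    2  aaaaabbcbaca$cc  c
    3  aaaabbcbaca$cca  a
    4  aaabbcbaca$ccaa  a
    5  aabbcbaca$ccaaa  a
    6  abbcbaca$ccaaaa  a
    7  aca$ccaaaaabbcb  b
    8  baca$ccaaaaabbc  c
    9  bbcbaca$ccaaaaa  a
   10  bcbaca$ccaaaaab  b
   11  ca$ccaaaaabbcba  a
   12  caaaaabbcbaca$c  c
   13  cbaca$ccaaaaabb  b
   14  ccaaaaabbcbaca$  $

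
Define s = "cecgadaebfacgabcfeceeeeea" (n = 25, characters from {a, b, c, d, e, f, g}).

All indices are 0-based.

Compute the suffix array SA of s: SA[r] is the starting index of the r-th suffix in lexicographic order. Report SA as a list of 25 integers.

[24, 13, 10, 4, 6, 14, 8, 0, 18, 15, 11, 2, 5, 23, 7, 17, 1, 22, 21, 20, 19, 9, 16, 12, 3]

sorted suffixes:
  #0 SA[0]=24  'a'
  #1 SA[1]=13  'abcfeceeeeea'
  #2 SA[2]=10  'acgabcfeceeeeea'
  #3 SA[3]=4  'adaebfacgabcfeceeeeea'
  #4 SA[4]=6  'aebfacgabcfeceeeeea'
  #5 SA[5]=14  'bcfeceeeeea'
  #6 SA[6]=8  'bfacgabcfeceeeeea'
  #7 SA[7]=0  'cecgadaebfacgabcfeceeeeea'
  #8 SA[8]=18  'ceeeeea'
  #9 SA[9]=15  'cfeceeeeea'
  #10 SA[10]=11  'cgabcfeceeeeea'
  #11 SA[11]=2  'cgadaebfacgabcfeceeeeea'
  #12 SA[12]=5  'daebfacgabcfeceeeeea'
  #13 SA[13]=23  'ea'
  #14 SA[14]=7  'ebfacgabcfeceeeeea'
  #15 SA[15]=17  'eceeeeea'
  #16 SA[16]=1  'ecgadaebfacgabcfeceeeeea'
  #17 SA[17]=22  'eea'
  #18 SA[18]=21  'eeea'
  #19 SA[19]=20  'eeeea'
  #20 SA[20]=19  'eeeeea'
  #21 SA[21]=9  'facgabcfeceeeeea'
  #22 SA[22]=16  'feceeeeea'
  #23 SA[23]=12  'gabcfeceeeeea'
  #24 SA[24]=3  'gadaebfacgabcfeceeeeea'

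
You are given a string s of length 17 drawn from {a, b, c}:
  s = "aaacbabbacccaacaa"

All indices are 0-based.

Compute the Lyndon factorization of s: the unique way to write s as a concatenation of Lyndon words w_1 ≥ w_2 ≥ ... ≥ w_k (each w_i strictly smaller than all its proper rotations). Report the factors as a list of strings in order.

["aaacbabbacccaac", "a", "a"]

emit factor 1: 'aaacbabbacccaac' (i=0, period=15)
emit factor 2: 'a' (i=15, period=1)
emit factor 3: 'a' (i=16, period=1)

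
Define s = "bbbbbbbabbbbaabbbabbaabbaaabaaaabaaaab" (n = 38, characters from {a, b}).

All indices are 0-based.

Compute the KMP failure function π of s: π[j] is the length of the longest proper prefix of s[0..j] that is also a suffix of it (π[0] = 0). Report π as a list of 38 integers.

π[0] = 0
j=1 s[j]='b': π[1]=1 (border 'b')
j=2 s[j]='b': π[2]=2 (border 'bb')
j=3 s[j]='b': π[3]=3 (border 'bbb')
j=4 s[j]='b': π[4]=4 (border 'bbbb')
j=5 s[j]='b': π[5]=5 (border 'bbbbb')
j=6 s[j]='b': π[6]=6 (border 'bbbbbb')
j=7 s[j]='a': k: 6→5→4→3→2→1→0; π[7]=0 (border '')
j=8 s[j]='b': π[8]=1 (border 'b')
j=9 s[j]='b': π[9]=2 (border 'bb')
j=10 s[j]='b': π[10]=3 (border 'bbb')
j=11 s[j]='b': π[11]=4 (border 'bbbb')
j=12 s[j]='a': k: 4→3→2→1→0; π[12]=0 (border '')
j=13 s[j]='a': π[13]=0 (border '')
j=14 s[j]='b': π[14]=1 (border 'b')
j=15 s[j]='b': π[15]=2 (border 'bb')
j=16 s[j]='b': π[16]=3 (border 'bbb')
j=17 s[j]='a': k: 3→2→1→0; π[17]=0 (border '')
j=18 s[j]='b': π[18]=1 (border 'b')
j=19 s[j]='b': π[19]=2 (border 'bb')
j=20 s[j]='a': k: 2→1→0; π[20]=0 (border '')
j=21 s[j]='a': π[21]=0 (border '')
j=22 s[j]='b': π[22]=1 (border 'b')
j=23 s[j]='b': π[23]=2 (border 'bb')
j=24 s[j]='a': k: 2→1→0; π[24]=0 (border '')
j=25 s[j]='a': π[25]=0 (border '')
j=26 s[j]='a': π[26]=0 (border '')
j=27 s[j]='b': π[27]=1 (border 'b')
j=28 s[j]='a': k: 1→0; π[28]=0 (border '')
j=29 s[j]='a': π[29]=0 (border '')
j=30 s[j]='a': π[30]=0 (border '')
j=31 s[j]='a': π[31]=0 (border '')
j=32 s[j]='b': π[32]=1 (border 'b')
j=33 s[j]='a': k: 1→0; π[33]=0 (border '')
j=34 s[j]='a': π[34]=0 (border '')
j=35 s[j]='a': π[35]=0 (border '')
j=36 s[j]='a': π[36]=0 (border '')
j=37 s[j]='b': π[37]=1 (border 'b')

[0, 1, 2, 3, 4, 5, 6, 0, 1, 2, 3, 4, 0, 0, 1, 2, 3, 0, 1, 2, 0, 0, 1, 2, 0, 0, 0, 1, 0, 0, 0, 0, 1, 0, 0, 0, 0, 1]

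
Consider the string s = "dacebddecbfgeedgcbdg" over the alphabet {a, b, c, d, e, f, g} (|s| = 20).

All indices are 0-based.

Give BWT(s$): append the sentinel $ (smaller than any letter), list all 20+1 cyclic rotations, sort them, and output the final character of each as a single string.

gdeccgea$bdbecdegbddf

rank  rotation               last
    0  $dacebddecbfgeedgcbdg  g
    1  acebddecbfgeedgcbdg$d  d
    2  bddecbfgeedgcbdg$dace  e
    3  bdg$dacebddecbfgeedgc  c
    4  bfgeedgcbdg$dacebddec  c
    5  cbdg$dacebddecbfgeedg  g
    6  cbfgeedgcbdg$dacebdde  e
    7  cebddecbfgeedgcbdg$da  a
    8  dacebddecbfgeedgcbdg$  $
    9  ddecbfgeedgcbdg$daceb  b
   10  decbfgeedgcbdg$dacebd  d
   11  dg$dacebddecbfgeedgcb  b
   12  dgcbdg$dacebddecbfgee  e
   13  ebddecbfgeedgcbdg$dac  c
   14  ecbfgeedgcbdg$dacebdd  d
   15  edgcbdg$dacebddecbfge  e
   16  eedgcbdg$dacebddecbfg  g
   17  fgeedgcbdg$dacebddecb  b
   18  g$dacebddecbfgeedgcbd  d
   19  gcbdg$dacebddecbfgeed  d
   20  geedgcbdg$dacebddecbf  f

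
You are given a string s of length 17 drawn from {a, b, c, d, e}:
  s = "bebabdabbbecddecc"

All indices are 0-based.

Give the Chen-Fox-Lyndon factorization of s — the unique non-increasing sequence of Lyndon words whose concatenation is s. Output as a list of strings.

["be", "b", "abd", "abbbecddecc"]

emit factor 1: 'be' (i=0, period=2)
emit factor 2: 'b' (i=2, period=1)
emit factor 3: 'abd' (i=3, period=3)
emit factor 4: 'abbbecddecc' (i=6, period=11)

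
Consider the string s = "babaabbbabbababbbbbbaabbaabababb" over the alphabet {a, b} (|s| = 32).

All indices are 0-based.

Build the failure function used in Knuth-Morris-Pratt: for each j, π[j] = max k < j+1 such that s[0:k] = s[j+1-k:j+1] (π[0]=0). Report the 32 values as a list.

[0, 0, 1, 2, 0, 1, 1, 1, 2, 3, 1, 2, 3, 4, 3, 1, 1, 1, 1, 1, 2, 0, 1, 1, 2, 0, 1, 2, 3, 4, 3, 1]

π[0] = 0
j=1 s[j]='a': π[1]=0 (border '')
j=2 s[j]='b': π[2]=1 (border 'b')
j=3 s[j]='a': π[3]=2 (border 'ba')
j=4 s[j]='a': k: 2→0; π[4]=0 (border '')
j=5 s[j]='b': π[5]=1 (border 'b')
j=6 s[j]='b': k: 1→0; π[6]=1 (border 'b')
j=7 s[j]='b': k: 1→0; π[7]=1 (border 'b')
j=8 s[j]='a': π[8]=2 (border 'ba')
j=9 s[j]='b': π[9]=3 (border 'bab')
j=10 s[j]='b': k: 3→1→0; π[10]=1 (border 'b')
j=11 s[j]='a': π[11]=2 (border 'ba')
j=12 s[j]='b': π[12]=3 (border 'bab')
j=13 s[j]='a': π[13]=4 (border 'baba')
j=14 s[j]='b': k: 4→2; π[14]=3 (border 'bab')
j=15 s[j]='b': k: 3→1→0; π[15]=1 (border 'b')
j=16 s[j]='b': k: 1→0; π[16]=1 (border 'b')
j=17 s[j]='b': k: 1→0; π[17]=1 (border 'b')
j=18 s[j]='b': k: 1→0; π[18]=1 (border 'b')
j=19 s[j]='b': k: 1→0; π[19]=1 (border 'b')
j=20 s[j]='a': π[20]=2 (border 'ba')
j=21 s[j]='a': k: 2→0; π[21]=0 (border '')
j=22 s[j]='b': π[22]=1 (border 'b')
j=23 s[j]='b': k: 1→0; π[23]=1 (border 'b')
j=24 s[j]='a': π[24]=2 (border 'ba')
j=25 s[j]='a': k: 2→0; π[25]=0 (border '')
j=26 s[j]='b': π[26]=1 (border 'b')
j=27 s[j]='a': π[27]=2 (border 'ba')
j=28 s[j]='b': π[28]=3 (border 'bab')
j=29 s[j]='a': π[29]=4 (border 'baba')
j=30 s[j]='b': k: 4→2; π[30]=3 (border 'bab')
j=31 s[j]='b': k: 3→1→0; π[31]=1 (border 'b')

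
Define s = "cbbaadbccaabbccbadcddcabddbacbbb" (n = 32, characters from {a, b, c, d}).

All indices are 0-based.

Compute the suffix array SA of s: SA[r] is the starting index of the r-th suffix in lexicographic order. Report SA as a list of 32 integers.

[9, 3, 10, 22, 27, 4, 16, 31, 2, 26, 15, 30, 1, 29, 11, 6, 12, 23, 8, 21, 14, 0, 28, 7, 13, 18, 25, 5, 20, 17, 24, 19]

sorted suffixes:
  #0 SA[0]=9  'aabbccbadcddcabddbacbbb'
  #1 SA[1]=3  'aadbccaabbccbadcddcabddbacbbb'
  #2 SA[2]=10  'abbccbadcddcabddbacbbb'
  #3 SA[3]=22  'abddbacbbb'
  #4 SA[4]=27  'acbbb'
  #5 SA[5]=4  'adbccaabbccbadcddcabddbacbbb'
  #6 SA[6]=16  'adcddcabddbacbbb'
  #7 SA[7]=31  'b'
  #8 SA[8]=2  'baadbccaabbccbadcddcabddbacbbb'
  #9 SA[9]=26  'bacbbb'
  #10 SA[10]=15  'badcddcabddbacbbb'
  #11 SA[11]=30  'bb'
  #12 SA[12]=1  'bbaadbccaabbccbadcddcabddbacbbb'
  #13 SA[13]=29  'bbb'
  #14 SA[14]=11  'bbccbadcddcabddbacbbb'
  #15 SA[15]=6  'bccaabbccbadcddcabddbacbbb'
  #16 SA[16]=12  'bccbadcddcabddbacbbb'
  #17 SA[17]=23  'bddbacbbb'
  #18 SA[18]=8  'caabbccbadcddcabddbacbbb'
  #19 SA[19]=21  'cabddbacbbb'
  #20 SA[20]=14  'cbadcddcabddbacbbb'
  #21 SA[21]=0  'cbbaadbccaabbccbadcddcabddbacbbb'
  #22 SA[22]=28  'cbbb'
  #23 SA[23]=7  'ccaabbccbadcddcabddbacbbb'
  #24 SA[24]=13  'ccbadcddcabddbacbbb'
  #25 SA[25]=18  'cddcabddbacbbb'
  #26 SA[26]=25  'dbacbbb'
  #27 SA[27]=5  'dbccaabbccbadcddcabddbacbbb'
  #28 SA[28]=20  'dcabddbacbbb'
  #29 SA[29]=17  'dcddcabddbacbbb'
  #30 SA[30]=24  'ddbacbbb'
  #31 SA[31]=19  'ddcabddbacbbb'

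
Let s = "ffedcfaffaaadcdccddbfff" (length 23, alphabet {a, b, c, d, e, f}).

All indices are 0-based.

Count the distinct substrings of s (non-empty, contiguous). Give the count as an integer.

251

rank | idx | suffix
   0 |   9 | aaadcdccddbfff
   1 |  10 | aadcdccddbfff
   2 |  11 | adcdccddbfff
   3 |   6 | affaaadcdccddbfff
   4 |  19 | bfff
   5 |  15 | ccddbfff
   6 |  13 | cdccddbfff
   7 |  16 | cddbfff
   8 |   4 | cfaffaaadcdccddbfff
   9 |  18 | dbfff
  10 |  14 | dccddbfff
  11 |  12 | dcdccddbfff
  12 |   3 | dcfaffaaadcdccddbfff
  13 |  17 | ddbfff
  14 |   2 | edcfaffaaadcdccddbfff
  15 |  22 | f
  16 |   8 | faaadcdccddbfff
  17 |   5 | faffaaadcdccddbfff
  18 |   1 | fedcfaffaaadcdccddbfff
  19 |  21 | ff
  20 |   7 | ffaaadcdccddbfff
  21 |   0 | ffedcfaffaaadcdccddbfff
  22 |  20 | fff

SA = [9, 10, 11, 6, 19, 15, 13, 16, 4, 18, 14, 12, 3, 17, 2, 22, 8, 5, 1, 21, 7, 0, 20]
[i] adj suffixes → lcp
  [1] 9/10 → 2 ('aa')
  [2] 10/11 → 1 ('a')
  [3] 11/6 → 1 ('a')
  [4] 6/19 → 0 ('')
  [5] 19/15 → 0 ('')
  [6] 15/13 → 1 ('c')
  [7] 13/16 → 2 ('cd')
  [8] 16/4 → 1 ('c')
  [9] 4/18 → 0 ('')
  [10] 18/14 → 1 ('d')
  [11] 14/12 → 2 ('dc')
  [12] 12/3 → 2 ('dc')
  [13] 3/17 → 1 ('d')
  [14] 17/2 → 0 ('')
  [15] 2/22 → 0 ('')
  [16] 22/8 → 1 ('f')
  [17] 8/5 → 2 ('fa')
  [18] 5/1 → 1 ('f')
  [19] 1/21 → 1 ('f')
  [20] 21/7 → 2 ('ff')
  [21] 7/0 → 2 ('ff')
  [22] 0/20 → 2 ('ff')

n(n+1)/2 = 23·24/2 = 276
Σ LCP = 0 + 2 + 1 + 1 + 0 + 0 + 1 + 2 + 1 + 0 + 1 + 2 + 2 + 1 + 0 + 0 + 1 + 2 + 1 + 1 + 2 + 2 + 2 = 25
distinct = 276 − 25 = 251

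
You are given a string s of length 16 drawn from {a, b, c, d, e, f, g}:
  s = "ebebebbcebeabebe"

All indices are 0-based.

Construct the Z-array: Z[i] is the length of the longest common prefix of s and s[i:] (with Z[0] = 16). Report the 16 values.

[16, 0, 4, 0, 2, 0, 0, 0, 3, 0, 1, 0, 0, 3, 0, 1]

Z[0]=16
i=1: outside box; Z[1]=0
i=2: outside box; Z[2]=4 extend→box=[2,6)
i=3: min(r-i=3, Z[1]=0)=0; Z[3]=0
i=4: min(r-i=2, Z[2]=4)=2; Z[4]=2
i=5: min(r-i=1, Z[3]=0)=0; Z[5]=0
i=6: outside box; Z[6]=0
i=7: outside box; Z[7]=0
i=8: outside box; Z[8]=3 extend→box=[8,11)
i=9: min(r-i=2, Z[1]=0)=0; Z[9]=0
i=10: min(r-i=1, Z[2]=4)=1; Z[10]=1
i=11: outside box; Z[11]=0
i=12: outside box; Z[12]=0
i=13: outside box; Z[13]=3 extend→box=[13,16)
i=14: min(r-i=2, Z[1]=0)=0; Z[14]=0
i=15: min(r-i=1, Z[2]=4)=1; Z[15]=1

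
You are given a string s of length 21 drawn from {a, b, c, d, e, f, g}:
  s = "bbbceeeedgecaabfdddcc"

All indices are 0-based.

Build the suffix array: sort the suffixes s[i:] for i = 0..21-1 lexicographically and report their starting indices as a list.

[12, 13, 0, 1, 2, 14, 20, 11, 19, 3, 18, 17, 16, 8, 10, 7, 6, 5, 4, 15, 9]

sorted suffixes:
  #0 SA[0]=12  'aabfdddcc'
  #1 SA[1]=13  'abfdddcc'
  #2 SA[2]=0  'bbbceeeedgecaabfdddcc'
  #3 SA[3]=1  'bbceeeedgecaabfdddcc'
  #4 SA[4]=2  'bceeeedgecaabfdddcc'
  #5 SA[5]=14  'bfdddcc'
  #6 SA[6]=20  'c'
  #7 SA[7]=11  'caabfdddcc'
  #8 SA[8]=19  'cc'
  #9 SA[9]=3  'ceeeedgecaabfdddcc'
  #10 SA[10]=18  'dcc'
  #11 SA[11]=17  'ddcc'
  #12 SA[12]=16  'dddcc'
  #13 SA[13]=8  'dgecaabfdddcc'
  #14 SA[14]=10  'ecaabfdddcc'
  #15 SA[15]=7  'edgecaabfdddcc'
  #16 SA[16]=6  'eedgecaabfdddcc'
  #17 SA[17]=5  'eeedgecaabfdddcc'
  #18 SA[18]=4  'eeeedgecaabfdddcc'
  #19 SA[19]=15  'fdddcc'
  #20 SA[20]=9  'gecaabfdddcc'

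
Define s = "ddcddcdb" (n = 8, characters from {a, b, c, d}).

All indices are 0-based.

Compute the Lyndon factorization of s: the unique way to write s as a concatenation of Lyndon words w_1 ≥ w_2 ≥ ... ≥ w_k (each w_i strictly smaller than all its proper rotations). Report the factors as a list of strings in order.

emit factor 1: 'd' (i=0, period=1)
emit factor 2: 'd' (i=1, period=1)
emit factor 3: 'cdd' (i=2, period=3)
emit factor 4: 'cd' (i=5, period=2)
emit factor 5: 'b' (i=7, period=1)

["d", "d", "cdd", "cd", "b"]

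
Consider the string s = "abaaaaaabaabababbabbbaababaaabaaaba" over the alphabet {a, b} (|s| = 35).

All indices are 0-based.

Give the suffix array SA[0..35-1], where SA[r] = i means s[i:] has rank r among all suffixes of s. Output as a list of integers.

rank→(start, suffix):
  0 → (34, 'a')
  1 → (2, 'aaaaaabaabababbabbbaababaaabaaaba')
  2 → (3, 'aaaaabaabababbabbbaababaaabaaaba')
  3 → (4, 'aaaabaabababbabbbaababaaabaaaba')
  4 → (30, 'aaaba')
  5 → (26, 'aaabaaaba')
  6 → (5, 'aaabaabababbabbbaababaaabaaaba')
  7 → (31, 'aaba')
  8 → (27, 'aabaaaba')
  9 → (6, 'aabaabababbabbbaababaaabaaaba')
  10 → (21, 'aababaaabaaaba')
  11 → (9, 'aabababbabbbaababaaabaaaba')
  12 → (32, 'aba')
  13 → (0, 'abaaaaaabaabababbabbbaababaaabaaaba')
  14 → (28, 'abaaaba')
  15 → (24, 'abaaabaaaba')
  16 → (7, 'abaabababbabbbaababaaabaaaba')
  17 → (22, 'ababaaabaaaba')
  18 → (10, 'abababbabbbaababaaabaaaba')
  19 → (12, 'ababbabbbaababaaabaaaba')
  20 → (14, 'abbabbbaababaaabaaaba')
  21 → (17, 'abbbaababaaabaaaba')
  22 → (33, 'ba')
  23 → (1, 'baaaaaabaabababbabbbaababaaabaaaba')
  24 → (29, 'baaaba')
  25 → (25, 'baaabaaaba')
  26 → (20, 'baababaaabaaaba')
  27 → (8, 'baabababbabbbaababaaabaaaba')
  28 → (23, 'babaaabaaaba')
  29 → (11, 'bababbabbbaababaaabaaaba')
  30 → (13, 'babbabbbaababaaabaaaba')
  31 → (16, 'babbbaababaaabaaaba')
  32 → (19, 'bbaababaaabaaaba')
  33 → (15, 'bbabbbaababaaabaaaba')
  34 → (18, 'bbbaababaaabaaaba')

[34, 2, 3, 4, 30, 26, 5, 31, 27, 6, 21, 9, 32, 0, 28, 24, 7, 22, 10, 12, 14, 17, 33, 1, 29, 25, 20, 8, 23, 11, 13, 16, 19, 15, 18]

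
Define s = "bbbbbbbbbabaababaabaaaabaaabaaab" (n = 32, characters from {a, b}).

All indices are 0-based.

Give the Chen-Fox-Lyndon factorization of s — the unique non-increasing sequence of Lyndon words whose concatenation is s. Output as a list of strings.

["b", "b", "b", "b", "b", "b", "b", "b", "b", "ab", "aabab", "aab", "aaaabaaabaaab"]

emit factor 1: 'b' (i=0, period=1)
emit factor 2: 'b' (i=1, period=1)
emit factor 3: 'b' (i=2, period=1)
emit factor 4: 'b' (i=3, period=1)
emit factor 5: 'b' (i=4, period=1)
emit factor 6: 'b' (i=5, period=1)
emit factor 7: 'b' (i=6, period=1)
emit factor 8: 'b' (i=7, period=1)
emit factor 9: 'b' (i=8, period=1)
emit factor 10: 'ab' (i=9, period=2)
emit factor 11: 'aabab' (i=11, period=5)
emit factor 12: 'aab' (i=16, period=3)
emit factor 13: 'aaaabaaabaaab' (i=19, period=13)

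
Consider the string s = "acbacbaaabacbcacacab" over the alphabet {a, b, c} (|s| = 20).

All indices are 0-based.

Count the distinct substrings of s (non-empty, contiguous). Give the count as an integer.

172

rank→(start, suffix):
  0 → (6, 'aaabacbcacacab')
  1 → (7, 'aabacbcacacab')
  2 → (18, 'ab')
  3 → (8, 'abacbcacacab')
  4 → (16, 'acab')
  5 → (14, 'acacab')
  6 → (3, 'acbaaabacbcacacab')
  7 → (0, 'acbacbaaabacbcacacab')
  8 → (10, 'acbcacacab')
  9 → (19, 'b')
  10 → (5, 'baaabacbcacacab')
  11 → (2, 'bacbaaabacbcacacab')
  12 → (9, 'bacbcacacab')
  13 → (12, 'bcacacab')
  14 → (17, 'cab')
  15 → (15, 'cacab')
  16 → (13, 'cacacab')
  17 → (4, 'cbaaabacbcacacab')
  18 → (1, 'cbacbaaabacbcacacab')
  19 → (11, 'cbcacacab')

SA = [6, 7, 18, 8, 16, 14, 3, 0, 10, 19, 5, 2, 9, 12, 17, 15, 13, 4, 1, 11]
[i] adj suffixes → lcp
  [1] 6/7 → 2 ('aa')
  [2] 7/18 → 1 ('a')
  [3] 18/8 → 2 ('ab')
  [4] 8/16 → 1 ('a')
  [5] 16/14 → 3 ('aca')
  [6] 14/3 → 2 ('ac')
  [7] 3/0 → 4 ('acba')
  [8] 0/10 → 3 ('acb')
  [9] 10/19 → 0 ('')
  [10] 19/5 → 1 ('b')
  [11] 5/2 → 2 ('ba')
  [12] 2/9 → 4 ('bacb')
  [13] 9/12 → 1 ('b')
  [14] 12/17 → 0 ('')
  [15] 17/15 → 2 ('ca')
  [16] 15/13 → 4 ('caca')
  [17] 13/4 → 1 ('c')
  [18] 4/1 → 3 ('cba')
  [19] 1/11 → 2 ('cb')

n(n+1)/2 = 20·21/2 = 210
Σ LCP = 0 + 2 + 1 + 2 + 1 + 3 + 2 + 4 + 3 + 0 + 1 + 2 + 4 + 1 + 0 + 2 + 4 + 1 + 3 + 2 = 38
distinct = 210 − 38 = 172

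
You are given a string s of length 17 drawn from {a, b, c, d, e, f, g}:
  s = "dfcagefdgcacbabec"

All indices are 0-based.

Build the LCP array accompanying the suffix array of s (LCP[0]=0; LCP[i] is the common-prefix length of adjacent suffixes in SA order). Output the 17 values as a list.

[0, 1, 1, 0, 1, 0, 1, 2, 1, 0, 1, 0, 1, 0, 1, 0, 1]

rank→(start, suffix):
  0 → (13, 'abec')
  1 → (10, 'acbabec')
  2 → (3, 'agefdgcacbabec')
  3 → (12, 'babec')
  4 → (14, 'bec')
  5 → (16, 'c')
  6 → (9, 'cacbabec')
  7 → (2, 'cagefdgcacbabec')
  8 → (11, 'cbabec')
  9 → (0, 'dfcagefdgcacbabec')
  10 → (7, 'dgcacbabec')
  11 → (15, 'ec')
  12 → (5, 'efdgcacbabec')
  13 → (1, 'fcagefdgcacbabec')
  14 → (6, 'fdgcacbabec')
  15 → (8, 'gcacbabec')
  16 → (4, 'gefdgcacbabec')

SA = [13, 10, 3, 12, 14, 16, 9, 2, 11, 0, 7, 15, 5, 1, 6, 8, 4]
i: (SA[i-1],SA[i]) lcp shared
  1: (13,10) 1 'a'
  2: (10,3) 1 'a'
  3: (3,12) 0 ''
  4: (12,14) 1 'b'
  5: (14,16) 0 ''
  6: (16,9) 1 'c'
  7: (9,2) 2 'ca'
  8: (2,11) 1 'c'
  9: (11,0) 0 ''
  10: (0,7) 1 'd'
  11: (7,15) 0 ''
  12: (15,5) 1 'e'
  13: (5,1) 0 ''
  14: (1,6) 1 'f'
  15: (6,8) 0 ''
  16: (8,4) 1 'g'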